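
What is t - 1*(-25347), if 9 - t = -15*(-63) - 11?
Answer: 24422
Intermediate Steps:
t = -925 (t = 9 - (-15*(-63) - 11) = 9 - (945 - 11) = 9 - 1*934 = 9 - 934 = -925)
t - 1*(-25347) = -925 - 1*(-25347) = -925 + 25347 = 24422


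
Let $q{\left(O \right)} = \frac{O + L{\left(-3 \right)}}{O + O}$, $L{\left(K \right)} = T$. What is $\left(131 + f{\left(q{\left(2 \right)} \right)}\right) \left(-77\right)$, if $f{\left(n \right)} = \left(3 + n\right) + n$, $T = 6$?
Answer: $-10626$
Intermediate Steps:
$L{\left(K \right)} = 6$
$q{\left(O \right)} = \frac{6 + O}{2 O}$ ($q{\left(O \right)} = \frac{O + 6}{O + O} = \frac{6 + O}{2 O}$)
$f{\left(n \right)} = 3 + 2 n$
$\left(131 + f{\left(q{\left(2 \right)} \right)}\right) \left(-77\right) = \left(131 + \left(3 + 2 \frac{6 + 2}{2 \cdot 2}\right)\right) \left(-77\right) = \left(131 + \left(3 + 2 \cdot \frac{1}{2} \cdot \frac{1}{2} \cdot 8\right)\right) \left(-77\right) = \left(131 + \left(3 + 2 \cdot 2\right)\right) \left(-77\right) = \left(131 + \left(3 + 4\right)\right) \left(-77\right) = \left(131 + 7\right) \left(-77\right) = 138 \left(-77\right) = -10626$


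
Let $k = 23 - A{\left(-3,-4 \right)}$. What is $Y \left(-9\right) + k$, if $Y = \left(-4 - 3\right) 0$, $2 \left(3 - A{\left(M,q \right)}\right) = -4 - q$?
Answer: $20$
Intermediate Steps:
$A{\left(M,q \right)} = 5 + \frac{q}{2}$ ($A{\left(M,q \right)} = 3 - \frac{-4 - q}{2} = 3 + \left(2 + \frac{q}{2}\right) = 5 + \frac{q}{2}$)
$k = 20$ ($k = 23 - \left(5 + \frac{1}{2} \left(-4\right)\right) = 23 - \left(5 - 2\right) = 23 - 3 = 20$)
$Y = 0$ ($Y = \left(-7\right) 0 = 0$)
$Y \left(-9\right) + k = 0 \left(-9\right) + 20 = 0 + 20 = 20$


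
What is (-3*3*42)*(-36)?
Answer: 13608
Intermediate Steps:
(-3*3*42)*(-36) = -9*42*(-36) = -378*(-36) = 13608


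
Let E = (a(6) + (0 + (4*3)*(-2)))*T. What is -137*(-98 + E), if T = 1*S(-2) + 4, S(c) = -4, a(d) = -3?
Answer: 13426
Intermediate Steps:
T = 0 (T = 1*(-4) + 4 = -4 + 4 = 0)
E = 0 (E = (-3 + (0 + (4*3)*(-2)))*0 = (-3 + (0 + 12*(-2)))*0 = (-3 + (0 - 24))*0 = (-3 - 24)*0 = -27*0 = 0)
-137*(-98 + E) = -137*(-98 + 0) = -137*(-98) = 13426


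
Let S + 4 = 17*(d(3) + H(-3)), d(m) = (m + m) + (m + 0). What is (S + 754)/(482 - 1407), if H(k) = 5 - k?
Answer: -1039/925 ≈ -1.1232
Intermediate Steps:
d(m) = 3*m (d(m) = 2*m + m = 3*m)
S = 285 (S = -4 + 17*(3*3 + (5 - 1*(-3))) = -4 + 17*(9 + (5 + 3)) = -4 + 17*(9 + 8) = -4 + 17*17 = -4 + 289 = 285)
(S + 754)/(482 - 1407) = (285 + 754)/(482 - 1407) = 1039/(-925) = 1039*(-1/925) = -1039/925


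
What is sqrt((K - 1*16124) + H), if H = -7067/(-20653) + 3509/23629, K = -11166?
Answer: I*sqrt(6499092250370464349770)/488009737 ≈ 165.2*I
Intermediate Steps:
H = 239457520/488009737 (H = -7067*(-1/20653) + 3509*(1/23629) = 7067/20653 + 3509/23629 = 239457520/488009737 ≈ 0.49068)
sqrt((K - 1*16124) + H) = sqrt((-11166 - 1*16124) + 239457520/488009737) = sqrt((-11166 - 16124) + 239457520/488009737) = sqrt(-27290 + 239457520/488009737) = sqrt(-13317546265210/488009737) = I*sqrt(6499092250370464349770)/488009737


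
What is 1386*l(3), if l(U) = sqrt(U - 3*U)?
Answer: 1386*I*sqrt(6) ≈ 3395.0*I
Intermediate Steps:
l(U) = sqrt(2)*sqrt(-U) (l(U) = sqrt(-2*U) = sqrt(2)*sqrt(-U))
1386*l(3) = 1386*(sqrt(2)*sqrt(-1*3)) = 1386*(sqrt(2)*sqrt(-3)) = 1386*(sqrt(2)*(I*sqrt(3))) = 1386*(I*sqrt(6)) = 1386*I*sqrt(6)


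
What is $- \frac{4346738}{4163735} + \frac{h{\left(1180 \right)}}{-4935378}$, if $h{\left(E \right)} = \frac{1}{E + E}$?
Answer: $- \frac{2025143857319951}{1939882817428752} \approx -1.044$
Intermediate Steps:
$h{\left(E \right)} = \frac{1}{2 E}$
$- \frac{4346738}{4163735} + \frac{h{\left(1180 \right)}}{-4935378} = - \frac{4346738}{4163735} + \frac{\frac{1}{2} \cdot \frac{1}{1180}}{-4935378} = \left(-4346738\right) \frac{1}{4163735} + \frac{1}{2} \cdot \frac{1}{1180} \left(- \frac{1}{4935378}\right) = - \frac{4346738}{4163735} + \frac{1}{2360} \left(- \frac{1}{4935378}\right) = - \frac{4346738}{4163735} - \frac{1}{11647492080} = - \frac{2025143857319951}{1939882817428752}$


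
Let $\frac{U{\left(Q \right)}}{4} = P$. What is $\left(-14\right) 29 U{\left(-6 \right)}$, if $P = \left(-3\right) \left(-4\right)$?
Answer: $-19488$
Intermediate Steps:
$P = 12$
$U{\left(Q \right)} = 48$ ($U{\left(Q \right)} = 4 \cdot 12 = 48$)
$\left(-14\right) 29 U{\left(-6 \right)} = \left(-14\right) 29 \cdot 48 = \left(-406\right) 48 = -19488$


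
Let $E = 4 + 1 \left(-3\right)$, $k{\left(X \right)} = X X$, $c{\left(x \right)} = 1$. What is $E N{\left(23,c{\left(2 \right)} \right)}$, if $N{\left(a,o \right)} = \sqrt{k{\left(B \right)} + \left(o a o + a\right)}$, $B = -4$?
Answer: $\sqrt{62} \approx 7.874$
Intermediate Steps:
$k{\left(X \right)} = X^{2}$
$N{\left(a,o \right)} = \sqrt{16 + a + a o^{2}}$ ($N{\left(a,o \right)} = \sqrt{\left(-4\right)^{2} + \left(o a o + a\right)} = \sqrt{16 + \left(a o o + a\right)} = \sqrt{16 + \left(a o^{2} + a\right)} = \sqrt{16 + \left(a + a o^{2}\right)} = \sqrt{16 + a + a o^{2}}$)
$E = 1$ ($E = 4 - 3 = 1$)
$E N{\left(23,c{\left(2 \right)} \right)} = 1 \sqrt{16 + 23 + 23 \cdot 1^{2}} = 1 \sqrt{16 + 23 + 23 \cdot 1} = 1 \sqrt{16 + 23 + 23} = 1 \sqrt{62} = \sqrt{62}$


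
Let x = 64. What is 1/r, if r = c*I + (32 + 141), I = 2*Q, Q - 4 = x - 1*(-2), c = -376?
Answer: -1/52467 ≈ -1.9060e-5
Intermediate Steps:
Q = 70 (Q = 4 + (64 - 1*(-2)) = 4 + (64 + 2) = 4 + 66 = 70)
I = 140 (I = 2*70 = 140)
r = -52467 (r = -376*140 + (32 + 141) = -52640 + 173 = -52467)
1/r = 1/(-52467) = -1/52467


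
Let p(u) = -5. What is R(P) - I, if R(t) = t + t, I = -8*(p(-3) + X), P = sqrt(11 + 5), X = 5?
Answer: 8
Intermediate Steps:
P = 4 (P = sqrt(16) = 4)
I = 0 (I = -8*(-5 + 5) = -8*0 = 0)
R(t) = 2*t
R(P) - I = 2*4 - 1*0 = 8 + 0 = 8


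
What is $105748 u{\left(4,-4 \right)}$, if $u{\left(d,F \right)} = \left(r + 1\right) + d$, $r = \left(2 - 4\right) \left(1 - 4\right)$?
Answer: $1163228$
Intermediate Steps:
$r = 6$ ($r = \left(-2\right) \left(-3\right) = 6$)
$u{\left(d,F \right)} = 7 + d$ ($u{\left(d,F \right)} = \left(6 + 1\right) + d = 7 + d$)
$105748 u{\left(4,-4 \right)} = 105748 \left(7 + 4\right) = 105748 \cdot 11 = 1163228$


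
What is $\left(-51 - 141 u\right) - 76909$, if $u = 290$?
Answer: $-117850$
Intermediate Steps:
$\left(-51 - 141 u\right) - 76909 = \left(-51 - 40890\right) - 76909 = -40941 - 76909 = -117850$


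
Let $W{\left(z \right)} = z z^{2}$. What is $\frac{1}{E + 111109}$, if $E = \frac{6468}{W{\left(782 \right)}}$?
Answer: $\frac{119552942}{13283407834295} \approx 9.0002 \cdot 10^{-6}$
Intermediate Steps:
$W{\left(z \right)} = z^{3}$
$E = \frac{1617}{119552942}$ ($E = \frac{6468}{782^{3}} = \frac{6468}{478211768} = 6468 \cdot \frac{1}{478211768} = \frac{1617}{119552942} \approx 1.3525 \cdot 10^{-5}$)
$\frac{1}{E + 111109} = \frac{1}{\frac{1617}{119552942} + 111109} = \frac{1}{\frac{13283407834295}{119552942}} = \frac{119552942}{13283407834295}$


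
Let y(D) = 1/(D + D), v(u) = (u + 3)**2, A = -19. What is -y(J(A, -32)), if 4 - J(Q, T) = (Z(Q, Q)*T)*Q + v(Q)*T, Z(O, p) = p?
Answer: -1/39496 ≈ -2.5319e-5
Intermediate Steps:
v(u) = (3 + u)**2
J(Q, T) = 4 - T*Q**2 - T*(3 + Q)**2 (J(Q, T) = 4 - ((Q*T)*Q + (3 + Q)**2*T) = 4 - (T*Q**2 + T*(3 + Q)**2) = 4 + (-T*Q**2 - T*(3 + Q)**2) = 4 - T*Q**2 - T*(3 + Q)**2)
y(D) = 1/(2*D)
-y(J(A, -32)) = -1/(2*(4 - 1*(-32)*(-19)**2 - 1*(-32)*(3 - 19)**2)) = -1/(2*(4 - 1*(-32)*361 - 1*(-32)*(-16)**2)) = -1/(2*(4 + 11552 - 1*(-32)*256)) = -1/(2*(4 + 11552 + 8192)) = -1/(2*19748) = -1*1/39496 = -1/39496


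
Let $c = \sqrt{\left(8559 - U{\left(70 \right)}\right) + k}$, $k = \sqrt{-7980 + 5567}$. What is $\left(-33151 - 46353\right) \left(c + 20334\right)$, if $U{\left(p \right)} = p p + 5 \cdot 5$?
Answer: $-1616634336 - 79504 \sqrt{3634 + i \sqrt{2413}} \approx -1.6214 \cdot 10^{9} - 32392.0 i$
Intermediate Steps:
$U{\left(p \right)} = 25 + p^{2}$ ($U{\left(p \right)} = p^{2} + 25 = 25 + p^{2}$)
$k = i \sqrt{2413}$ ($k = \sqrt{-2413} = i \sqrt{2413} \approx 49.122 i$)
$c = \sqrt{3634 + i \sqrt{2413}}$ ($c = \sqrt{\left(8559 - \left(25 + 70^{2}\right)\right) + i \sqrt{2413}} = \sqrt{\left(8559 - \left(25 + 4900\right)\right) + i \sqrt{2413}} = \sqrt{\left(8559 - 4925\right) + i \sqrt{2413}} = \sqrt{3634 + i \sqrt{2413}} \approx 60.284 + 0.4074 i$)
$\left(-33151 - 46353\right) \left(c + 20334\right) = \left(-33151 - 46353\right) \left(\sqrt{3634 + i \sqrt{2413}} + 20334\right) = - 79504 \left(20334 + \sqrt{3634 + i \sqrt{2413}}\right) = -1616634336 - 79504 \sqrt{3634 + i \sqrt{2413}}$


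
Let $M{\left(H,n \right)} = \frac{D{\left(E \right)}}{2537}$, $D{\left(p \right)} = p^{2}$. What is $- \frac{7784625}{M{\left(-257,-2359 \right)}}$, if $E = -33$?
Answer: $- \frac{6583197875}{363} \approx -1.8136 \cdot 10^{7}$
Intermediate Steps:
$M{\left(H,n \right)} = \frac{1089}{2537}$ ($M{\left(H,n \right)} = \frac{\left(-33\right)^{2}}{2537} = 1089 \cdot \frac{1}{2537} = \frac{1089}{2537}$)
$- \frac{7784625}{M{\left(-257,-2359 \right)}} = - \frac{7784625}{\frac{1089}{2537}} = \left(-7784625\right) \frac{2537}{1089} = - \frac{6583197875}{363}$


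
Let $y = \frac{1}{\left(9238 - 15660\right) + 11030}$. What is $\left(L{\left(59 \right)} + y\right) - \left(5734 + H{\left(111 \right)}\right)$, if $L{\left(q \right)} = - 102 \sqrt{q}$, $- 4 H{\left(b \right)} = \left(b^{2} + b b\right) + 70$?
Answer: $\frac{2045953}{4608} - 102 \sqrt{59} \approx -339.48$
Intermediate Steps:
$H{\left(b \right)} = - \frac{35}{2} - \frac{b^{2}}{2}$ ($H{\left(b \right)} = - \frac{\left(b^{2} + b b\right) + 70}{4} = - \frac{\left(b^{2} + b^{2}\right) + 70}{4} = - \frac{2 b^{2} + 70}{4} = - \frac{70 + 2 b^{2}}{4} = - \frac{35}{2} - \frac{b^{2}}{2}$)
$y = \frac{1}{4608}$ ($y = \frac{1}{-6422 + 11030} = \frac{1}{4608} \approx 0.00021701$)
$\left(L{\left(59 \right)} + y\right) - \left(5734 + H{\left(111 \right)}\right) = \left(- 102 \sqrt{59} + \frac{1}{4608}\right) - \left(\frac{11433}{2} - \frac{12321}{2}\right) = \left(\frac{1}{4608} - 102 \sqrt{59}\right) - \left(\frac{11433}{2} - \frac{12321}{2}\right) = \left(\frac{1}{4608} - 102 \sqrt{59}\right) - -444 = \left(\frac{1}{4608} - 102 \sqrt{59}\right) + \left(-5734 + 6178\right) = \left(\frac{1}{4608} - 102 \sqrt{59}\right) + 444 = \frac{2045953}{4608} - 102 \sqrt{59}$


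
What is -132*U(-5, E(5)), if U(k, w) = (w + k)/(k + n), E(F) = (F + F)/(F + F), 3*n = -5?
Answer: -396/5 ≈ -79.200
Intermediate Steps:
n = -5/3 (n = (⅓)*(-5) = -5/3 ≈ -1.6667)
E(F) = 1 (E(F) = (2*F)/((2*F)) = (2*F)*(1/(2*F)) = 1)
U(k, w) = (k + w)/(-5/3 + k) (U(k, w) = (w + k)/(k - 5/3) = (k + w)/(-5/3 + k))
-132*U(-5, E(5)) = -396*(-5 + 1)/(-5 + 3*(-5)) = -396*(-4)/(-5 - 15) = -396*(-4)/(-20) = -396*(-1)*(-4)/20 = -132*⅗ = -396/5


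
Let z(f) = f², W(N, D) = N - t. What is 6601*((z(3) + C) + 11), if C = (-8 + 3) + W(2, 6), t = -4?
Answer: 138621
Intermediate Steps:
W(N, D) = 4 + N (W(N, D) = N - 1*(-4) = N + 4 = 4 + N)
C = 1 (C = (-8 + 3) + (4 + 2) = -5 + 6 = 1)
6601*((z(3) + C) + 11) = 6601*((3² + 1) + 11) = 6601*((9 + 1) + 11) = 6601*(10 + 11) = 6601*21 = 138621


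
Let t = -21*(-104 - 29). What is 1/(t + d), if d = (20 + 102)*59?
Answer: 1/9991 ≈ 0.00010009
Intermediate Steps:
t = 2793 (t = -21*(-133) = 2793)
d = 7198 (d = 122*59 = 7198)
1/(t + d) = 1/(2793 + 7198) = 1/9991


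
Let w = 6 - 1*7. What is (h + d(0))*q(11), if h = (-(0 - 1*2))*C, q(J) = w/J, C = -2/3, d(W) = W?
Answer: 4/33 ≈ 0.12121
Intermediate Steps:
w = -1 (w = 6 - 7 = -1)
C = -⅔ (C = -2*⅓ = -⅔ ≈ -0.66667)
q(J) = -1/J
h = -4/3 (h = -(0 - 1*2)*(-⅔) = -(0 - 2)*(-⅔) = -1*(-2)*(-⅔) = 2*(-⅔) = -4/3 ≈ -1.3333)
(h + d(0))*q(11) = (-4/3 + 0)*(-1/11) = -(-4)/(3*11) = -4/3*(-1/11) = 4/33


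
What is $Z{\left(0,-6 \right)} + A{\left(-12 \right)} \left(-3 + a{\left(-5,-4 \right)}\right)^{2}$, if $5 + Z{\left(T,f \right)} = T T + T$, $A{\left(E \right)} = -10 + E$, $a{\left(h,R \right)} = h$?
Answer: $-1413$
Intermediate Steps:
$Z{\left(T,f \right)} = -5 + T + T^{2}$ ($Z{\left(T,f \right)} = -5 + \left(T T + T\right) = -5 + \left(T^{2} + T\right) = -5 + \left(T + T^{2}\right) = -5 + T + T^{2}$)
$Z{\left(0,-6 \right)} + A{\left(-12 \right)} \left(-3 + a{\left(-5,-4 \right)}\right)^{2} = \left(-5 + 0 + 0^{2}\right) + \left(-10 - 12\right) \left(-3 - 5\right)^{2} = \left(-5 + 0 + 0\right) - 22 \left(-8\right)^{2} = -5 - 1408 = -1413$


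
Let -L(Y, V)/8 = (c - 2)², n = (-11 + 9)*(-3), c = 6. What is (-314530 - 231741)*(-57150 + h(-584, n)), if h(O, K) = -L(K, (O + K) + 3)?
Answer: 31149464962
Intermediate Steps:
n = 6 (n = -2*(-3) = 6)
L(Y, V) = -128 (L(Y, V) = -8*(6 - 2)² = -8*4² = -8*16 = -128)
h(O, K) = 128 (h(O, K) = -1*(-128) = 128)
(-314530 - 231741)*(-57150 + h(-584, n)) = (-314530 - 231741)*(-57150 + 128) = -546271*(-57022) = 31149464962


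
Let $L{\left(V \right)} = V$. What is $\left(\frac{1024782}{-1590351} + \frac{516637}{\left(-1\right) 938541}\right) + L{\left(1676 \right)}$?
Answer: $\frac{833276761830889}{497536539297} \approx 1674.8$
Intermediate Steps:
$\left(\frac{1024782}{-1590351} + \frac{516637}{\left(-1\right) 938541}\right) + L{\left(1676 \right)} = \left(\frac{1024782}{-1590351} + \frac{516637}{\left(-1\right) 938541}\right) + 1676 = \left(1024782 \left(- \frac{1}{1590351}\right) + \frac{516637}{-938541}\right) + 1676 = \left(- \frac{341594}{530117} + 516637 \left(- \frac{1}{938541}\right)\right) + 1676 = \left(- \frac{341594}{530117} - \frac{516637}{938541}\right) + 1676 = - \frac{594478030883}{497536539297} + 1676 = \frac{833276761830889}{497536539297}$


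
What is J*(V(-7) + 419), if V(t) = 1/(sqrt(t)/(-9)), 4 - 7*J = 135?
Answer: -54889/7 - 1179*I*sqrt(7)/49 ≈ -7841.3 - 63.66*I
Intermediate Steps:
J = -131/7 (J = 4/7 - 1/7*135 = 4/7 - 135/7 = -131/7 ≈ -18.714)
V(t) = -9/sqrt(t) (V(t) = 1/(-sqrt(t)/9) = -9/sqrt(t))
J*(V(-7) + 419) = -131*(-(-9)*I*sqrt(7)/7 + 419)/7 = -131*(9*I*sqrt(7)/7 + 419)/7 = -131*(419 + 9*I*sqrt(7)/7)/7 = -54889/7 - 1179*I*sqrt(7)/49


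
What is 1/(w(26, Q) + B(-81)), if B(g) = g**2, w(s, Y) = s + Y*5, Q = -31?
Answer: 1/6432 ≈ 0.00015547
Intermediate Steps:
w(s, Y) = s + 5*Y
1/(w(26, Q) + B(-81)) = 1/((26 + 5*(-31)) + (-81)**2) = 1/((26 - 155) + 6561) = 1/(-129 + 6561) = 1/6432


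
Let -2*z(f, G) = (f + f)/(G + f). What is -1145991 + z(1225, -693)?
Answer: -87095491/76 ≈ -1.1460e+6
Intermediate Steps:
z(f, G) = -f/(G + f) (z(f, G) = -(f + f)/(2*(G + f)) = -2*f/(2*(G + f)) = -f/(G + f))
-1145991 + z(1225, -693) = -1145991 - 1*1225/(-693 + 1225) = -1145991 - 1*1225/532 = -1145991 - 1*1225*1/532 = -1145991 - 175/76 = -87095491/76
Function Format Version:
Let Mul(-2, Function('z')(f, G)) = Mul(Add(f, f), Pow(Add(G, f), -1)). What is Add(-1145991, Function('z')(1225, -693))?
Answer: Rational(-87095491, 76) ≈ -1.1460e+6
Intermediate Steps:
Function('z')(f, G) = Mul(-1, f, Pow(Add(G, f), -1)) (Function('z')(f, G) = Mul(Rational(-1, 2), Mul(Add(f, f), Pow(Add(G, f), -1))) = Mul(Rational(-1, 2), Mul(Mul(2, f), Pow(Add(G, f), -1))) = Mul(Rational(-1, 2), Mul(2, f, Pow(Add(G, f), -1))) = Mul(-1, f, Pow(Add(G, f), -1)))
Add(-1145991, Function('z')(1225, -693)) = Add(-1145991, Mul(-1, 1225, Pow(Add(-693, 1225), -1))) = Add(-1145991, Mul(-1, 1225, Pow(532, -1))) = Add(-1145991, Mul(-1, 1225, Rational(1, 532))) = Add(-1145991, Rational(-175, 76)) = Rational(-87095491, 76)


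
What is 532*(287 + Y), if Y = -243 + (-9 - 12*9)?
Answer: -38836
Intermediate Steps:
Y = -360 (Y = -243 + (-9 - 108) = -243 - 117 = -360)
532*(287 + Y) = 532*(287 - 360) = 532*(-73) = -38836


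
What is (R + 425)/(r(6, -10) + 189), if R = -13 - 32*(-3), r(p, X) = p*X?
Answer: 508/129 ≈ 3.9380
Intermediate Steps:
r(p, X) = X*p
R = 83 (R = -13 - 1*(-96) = -13 + 96 = 83)
(R + 425)/(r(6, -10) + 189) = (83 + 425)/(-10*6 + 189) = 508/(-60 + 189) = 508/129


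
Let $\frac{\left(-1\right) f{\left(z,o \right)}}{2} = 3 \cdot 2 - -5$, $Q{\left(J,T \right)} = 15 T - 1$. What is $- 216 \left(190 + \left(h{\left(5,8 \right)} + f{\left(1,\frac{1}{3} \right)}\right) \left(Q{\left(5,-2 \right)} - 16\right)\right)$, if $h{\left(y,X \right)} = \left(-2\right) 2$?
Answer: $-304992$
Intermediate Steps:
$h{\left(y,X \right)} = -4$
$Q{\left(J,T \right)} = -1 + 15 T$
$f{\left(z,o \right)} = -22$ ($f{\left(z,o \right)} = - 2 \left(3 \cdot 2 - -5\right) = - 2 \left(6 + 5\right) = \left(-2\right) 11 = -22$)
$- 216 \left(190 + \left(h{\left(5,8 \right)} + f{\left(1,\frac{1}{3} \right)}\right) \left(Q{\left(5,-2 \right)} - 16\right)\right) = - 216 \left(190 + \left(-4 - 22\right) \left(\left(-1 + 15 \left(-2\right)\right) - 16\right)\right) = - 216 \left(190 - 26 \left(\left(-1 - 30\right) - 16\right)\right) = - 216 \left(190 - 26 \left(-31 - 16\right)\right) = - 216 \left(190 - -1222\right) = - 216 \left(190 + 1222\right) = \left(-216\right) 1412 = -304992$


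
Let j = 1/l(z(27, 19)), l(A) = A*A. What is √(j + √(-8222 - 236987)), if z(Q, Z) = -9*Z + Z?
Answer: √(1 + 23104*I*√245209)/152 ≈ 15.735 + 15.735*I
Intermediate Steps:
z(Q, Z) = -8*Z
l(A) = A²
j = 1/23104 (j = 1/((-8*19)²) = 1/((-152)²) = 1/23104 ≈ 4.3283e-5)
√(j + √(-8222 - 236987)) = √(1/23104 + √(-8222 - 236987)) = √(1/23104 + √(-245209)) = √(1/23104 + I*√245209)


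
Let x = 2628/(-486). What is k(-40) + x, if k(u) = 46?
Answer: 1096/27 ≈ 40.593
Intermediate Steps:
x = -146/27 (x = 2628*(-1/486) = -146/27 ≈ -5.4074)
k(-40) + x = 46 - 146/27 = 1096/27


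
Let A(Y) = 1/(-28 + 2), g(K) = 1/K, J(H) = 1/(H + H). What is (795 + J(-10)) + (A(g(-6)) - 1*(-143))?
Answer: 243857/260 ≈ 937.91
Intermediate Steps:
J(H) = 1/(2*H)
A(Y) = -1/26 (A(Y) = 1/(-26) = -1/26)
(795 + J(-10)) + (A(g(-6)) - 1*(-143)) = (795 + (½)/(-10)) + (-1/26 - 1*(-143)) = (795 + (½)*(-⅒)) + (-1/26 + 143) = (795 - 1/20) + 3717/26 = 15899/20 + 3717/26 = 243857/260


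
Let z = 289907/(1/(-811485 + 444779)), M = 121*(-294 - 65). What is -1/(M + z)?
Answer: 1/106310679781 ≈ 9.4064e-12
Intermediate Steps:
M = -43439 (M = 121*(-359) = -43439)
z = -106310636342 (z = 289907/(1/(-366706)) = 289907/(-1/366706) = 289907*(-366706) = -106310636342)
-1/(M + z) = -1/(-43439 - 106310636342) = -1/(-106310679781) = -1*(-1/106310679781) = 1/106310679781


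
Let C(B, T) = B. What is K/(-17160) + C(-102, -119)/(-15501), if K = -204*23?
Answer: 2068917/7388810 ≈ 0.28001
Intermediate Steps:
K = -4692
K/(-17160) + C(-102, -119)/(-15501) = -4692/(-17160) - 102/(-15501) = -4692*(-1/17160) - 102*(-1/15501) = 391/1430 + 34/5167 = 2068917/7388810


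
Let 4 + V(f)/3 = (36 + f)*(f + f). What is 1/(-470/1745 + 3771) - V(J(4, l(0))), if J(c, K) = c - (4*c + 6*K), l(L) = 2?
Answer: 2289814249/1315985 ≈ 1740.0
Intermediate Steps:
J(c, K) = -6*K - 3*c (J(c, K) = c + (-6*K - 4*c) = -6*K - 3*c)
V(f) = -12 + 6*f*(36 + f) (V(f) = -12 + 3*((36 + f)*(f + f)) = -12 + 3*((36 + f)*(2*f)) = -12 + 3*(2*f*(36 + f)) = -12 + 6*f*(36 + f))
1/(-470/1745 + 3771) - V(J(4, l(0))) = 1/(-470/1745 + 3771) - (-12 + 6*(-6*2 - 3*4)**2 + 216*(-6*2 - 3*4)) = 1/(-470*1/1745 + 3771) - (-12 + 6*(-12 - 12)**2 + 216*(-12 - 12)) = 1/(-94/349 + 3771) - (-12 + 6*(-24)**2 + 216*(-24)) = 1/(1315985/349) - (-12 + 6*576 - 5184) = 349/1315985 - (-12 + 3456 - 5184) = 349/1315985 - 1*(-1740) = 349/1315985 + 1740 = 2289814249/1315985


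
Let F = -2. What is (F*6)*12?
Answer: -144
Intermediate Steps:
(F*6)*12 = -2*6*12 = -12*12 = -144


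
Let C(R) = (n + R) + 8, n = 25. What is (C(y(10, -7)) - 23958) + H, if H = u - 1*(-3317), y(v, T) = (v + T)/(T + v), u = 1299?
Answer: -19308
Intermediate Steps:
y(v, T) = 1 (y(v, T) = (T + v)/(T + v) = 1)
H = 4616 (H = 1299 - 1*(-3317) = 1299 + 3317 = 4616)
C(R) = 33 + R (C(R) = (25 + R) + 8 = 33 + R)
(C(y(10, -7)) - 23958) + H = ((33 + 1) - 23958) + 4616 = (34 - 23958) + 4616 = -23924 + 4616 = -19308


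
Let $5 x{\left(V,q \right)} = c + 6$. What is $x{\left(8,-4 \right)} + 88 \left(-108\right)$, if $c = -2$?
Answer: $- \frac{47516}{5} \approx -9503.2$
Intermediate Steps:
$x{\left(V,q \right)} = \frac{4}{5}$ ($x{\left(V,q \right)} = \frac{-2 + 6}{5} = \frac{1}{5} \cdot 4 = \frac{4}{5}$)
$x{\left(8,-4 \right)} + 88 \left(-108\right) = \frac{4}{5} + 88 \left(-108\right) = \frac{4}{5} - 9504 = - \frac{47516}{5}$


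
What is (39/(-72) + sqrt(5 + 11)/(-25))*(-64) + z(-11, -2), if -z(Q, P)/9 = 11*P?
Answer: 18218/75 ≈ 242.91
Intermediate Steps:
z(Q, P) = -99*P
(39/(-72) + sqrt(5 + 11)/(-25))*(-64) + z(-11, -2) = (39/(-72) + sqrt(5 + 11)/(-25))*(-64) - 99*(-2) = (39*(-1/72) + sqrt(16)*(-1/25))*(-64) + 198 = (-13/24 + 4*(-1/25))*(-64) + 198 = (-13/24 - 4/25)*(-64) + 198 = -421/600*(-64) + 198 = 3368/75 + 198 = 18218/75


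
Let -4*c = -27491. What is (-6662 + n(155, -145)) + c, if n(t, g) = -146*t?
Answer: -89677/4 ≈ -22419.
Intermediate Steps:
c = 27491/4 (c = -1/4*(-27491) = 27491/4 ≈ 6872.8)
(-6662 + n(155, -145)) + c = (-6662 - 146*155) + 27491/4 = (-6662 - 22630) + 27491/4 = -29292 + 27491/4 = -89677/4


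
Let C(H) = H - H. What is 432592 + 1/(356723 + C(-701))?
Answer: 154315516017/356723 ≈ 4.3259e+5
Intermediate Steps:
C(H) = 0
432592 + 1/(356723 + C(-701)) = 432592 + 1/(356723 + 0) = 432592 + 1/356723 = 154315516017/356723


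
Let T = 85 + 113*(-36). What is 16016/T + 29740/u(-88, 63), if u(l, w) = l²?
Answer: -199053/1101584 ≈ -0.18070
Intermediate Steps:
T = -3983 (T = 85 - 4068 = -3983)
16016/T + 29740/u(-88, 63) = 16016/(-3983) + 29740/((-88)²) = 16016*(-1/3983) + 29740/7744 = -2288/569 + 29740*(1/7744) = -2288/569 + 7435/1936 = -199053/1101584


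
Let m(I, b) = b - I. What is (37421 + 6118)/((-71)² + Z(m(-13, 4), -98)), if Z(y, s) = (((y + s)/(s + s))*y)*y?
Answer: 8533644/1011445 ≈ 8.4371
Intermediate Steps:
Z(y, s) = y²*(s + y)/(2*s) (Z(y, s) = (((s + y)/((2*s)))*y)*y = (((s + y)*(1/(2*s)))*y)*y = (((s + y)/(2*s))*y)*y = (y*(s + y)/(2*s))*y = y²*(s + y)/(2*s))
(37421 + 6118)/((-71)² + Z(m(-13, 4), -98)) = (37421 + 6118)/((-71)² + (½)*(4 - 1*(-13))²*(-98 + (4 - 1*(-13)))/(-98)) = 43539/(5041 + (½)*(-1/98)*(4 + 13)²*(-98 + (4 + 13))) = 43539/(5041 + (½)*(-1/98)*17²*(-98 + 17)) = 43539/(5041 + (½)*(-1/98)*289*(-81)) = 43539/(5041 + 23409/196) = 43539/(1011445/196) = 43539*(196/1011445) = 8533644/1011445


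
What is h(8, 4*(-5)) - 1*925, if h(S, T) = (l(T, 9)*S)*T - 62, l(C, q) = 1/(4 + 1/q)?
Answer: -37959/37 ≈ -1025.9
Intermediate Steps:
h(S, T) = -62 + 9*S*T/37 (h(S, T) = ((9/(1 + 4*9))*S)*T - 62 = ((9/(1 + 36))*S)*T - 62 = ((9/37)*S)*T - 62 = ((9*(1/37))*S)*T - 62 = (9*S/37)*T - 62 = 9*S*T/37 - 62 = -62 + 9*S*T/37)
h(8, 4*(-5)) - 1*925 = (-62 + (9/37)*8*(4*(-5))) - 1*925 = (-62 + (9/37)*8*(-20)) - 925 = (-62 - 1440/37) - 925 = -3734/37 - 925 = -37959/37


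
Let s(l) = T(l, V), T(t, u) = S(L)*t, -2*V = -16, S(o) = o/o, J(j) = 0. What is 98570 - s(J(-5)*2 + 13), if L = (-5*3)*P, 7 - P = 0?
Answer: 98557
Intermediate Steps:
P = 7 (P = 7 - 1*0 = 7 + 0 = 7)
L = -105 (L = -5*3*7 = -15*7 = -105)
S(o) = 1
V = 8 (V = -½*(-16) = 8)
T(t, u) = t (T(t, u) = 1*t = t)
s(l) = l
98570 - s(J(-5)*2 + 13) = 98570 - (0*2 + 13) = 98570 - (0 + 13) = 98570 - 1*13 = 98570 - 13 = 98557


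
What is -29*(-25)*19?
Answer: 13775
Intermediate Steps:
-29*(-25)*19 = 725*19 = 13775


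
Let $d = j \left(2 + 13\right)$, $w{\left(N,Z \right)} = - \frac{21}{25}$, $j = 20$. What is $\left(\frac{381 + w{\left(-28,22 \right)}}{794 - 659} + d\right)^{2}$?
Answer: $\frac{1432773904}{15625} \approx 91698.0$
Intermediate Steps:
$w{\left(N,Z \right)} = - \frac{21}{25}$ ($w{\left(N,Z \right)} = \left(-21\right) \frac{1}{25} = - \frac{21}{25}$)
$d = 300$ ($d = 20 \left(2 + 13\right) = 20 \cdot 15 = 300$)
$\left(\frac{381 + w{\left(-28,22 \right)}}{794 - 659} + d\right)^{2} = \left(\frac{381 - \frac{21}{25}}{794 - 659} + 300\right)^{2} = \left(\frac{9504}{25 \cdot 135} + 300\right)^{2} = \left(\frac{9504}{25} \cdot \frac{1}{135} + 300\right)^{2} = \left(\frac{352}{125} + 300\right)^{2} = \left(\frac{37852}{125}\right)^{2} = \frac{1432773904}{15625}$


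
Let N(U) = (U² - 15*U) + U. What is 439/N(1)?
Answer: -439/13 ≈ -33.769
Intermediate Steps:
N(U) = U² - 14*U
439/N(1) = 439/((1*(-14 + 1))) = 439/((1*(-13))) = 439/(-13) = 439*(-1/13) = -439/13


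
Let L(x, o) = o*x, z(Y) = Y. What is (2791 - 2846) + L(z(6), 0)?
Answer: -55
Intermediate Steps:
(2791 - 2846) + L(z(6), 0) = (2791 - 2846) + 0*6 = -55 + 0 = -55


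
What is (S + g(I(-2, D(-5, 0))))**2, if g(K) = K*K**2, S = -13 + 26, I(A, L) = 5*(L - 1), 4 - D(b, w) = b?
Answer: 4097664169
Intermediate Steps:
D(b, w) = 4 - b
I(A, L) = -5 + 5*L (I(A, L) = 5*(-1 + L) = -5 + 5*L)
S = 13
g(K) = K**3
(S + g(I(-2, D(-5, 0))))**2 = (13 + (-5 + 5*(4 - 1*(-5)))**3)**2 = (13 + (-5 + 5*(4 + 5))**3)**2 = (13 + (-5 + 5*9)**3)**2 = (13 + (-5 + 45)**3)**2 = (13 + 40**3)**2 = (13 + 64000)**2 = 64013**2 = 4097664169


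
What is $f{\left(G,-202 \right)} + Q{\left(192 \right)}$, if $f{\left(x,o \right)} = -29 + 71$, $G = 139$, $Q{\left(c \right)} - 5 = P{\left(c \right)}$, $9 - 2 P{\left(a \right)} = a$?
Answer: $- \frac{89}{2} \approx -44.5$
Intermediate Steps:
$P{\left(a \right)} = \frac{9}{2} - \frac{a}{2}$
$Q{\left(c \right)} = \frac{19}{2} - \frac{c}{2}$ ($Q{\left(c \right)} = 5 - \left(- \frac{9}{2} + \frac{c}{2}\right) = \frac{19}{2} - \frac{c}{2}$)
$f{\left(x,o \right)} = 42$
$f{\left(G,-202 \right)} + Q{\left(192 \right)} = 42 + \left(\frac{19}{2} - 96\right) = 42 - \frac{173}{2} = - \frac{89}{2}$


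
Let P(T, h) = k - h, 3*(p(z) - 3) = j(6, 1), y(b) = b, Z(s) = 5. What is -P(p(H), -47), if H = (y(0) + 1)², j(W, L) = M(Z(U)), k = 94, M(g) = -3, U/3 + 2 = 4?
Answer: -141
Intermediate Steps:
U = 6 (U = -6 + 3*4 = -6 + 12 = 6)
j(W, L) = -3
H = 1 (H = (0 + 1)² = 1² = 1)
p(z) = 2 (p(z) = 3 + (⅓)*(-3) = 3 - 1 = 2)
P(T, h) = 94 - h
-P(p(H), -47) = -(94 - 1*(-47)) = -(94 + 47) = -1*141 = -141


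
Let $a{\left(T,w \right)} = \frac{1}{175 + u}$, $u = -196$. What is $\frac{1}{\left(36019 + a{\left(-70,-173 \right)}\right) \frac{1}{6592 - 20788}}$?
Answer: $- \frac{149058}{378199} \approx -0.39413$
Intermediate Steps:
$a{\left(T,w \right)} = - \frac{1}{21}$ ($a{\left(T,w \right)} = \frac{1}{175 - 196} = \frac{1}{-21} = - \frac{1}{21}$)
$\frac{1}{\left(36019 + a{\left(-70,-173 \right)}\right) \frac{1}{6592 - 20788}} = \frac{1}{\left(36019 - \frac{1}{21}\right) \frac{1}{6592 - 20788}} = \frac{1}{\frac{756398}{21} \frac{1}{-14196}} = \frac{1}{\frac{756398}{21} \left(- \frac{1}{14196}\right)} = \frac{1}{- \frac{378199}{149058}} = - \frac{149058}{378199}$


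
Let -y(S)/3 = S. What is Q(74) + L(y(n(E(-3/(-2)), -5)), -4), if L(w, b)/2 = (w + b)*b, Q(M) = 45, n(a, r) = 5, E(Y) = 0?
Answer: 197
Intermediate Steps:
y(S) = -3*S
L(w, b) = 2*b*(b + w) (L(w, b) = 2*((w + b)*b) = 2*((b + w)*b) = 2*(b*(b + w)) = 2*b*(b + w))
Q(74) + L(y(n(E(-3/(-2)), -5)), -4) = 45 + 2*(-4)*(-4 - 3*5) = 45 + 2*(-4)*(-4 - 15) = 45 + 2*(-4)*(-19) = 45 + 152 = 197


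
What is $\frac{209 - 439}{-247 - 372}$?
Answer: $\frac{230}{619} \approx 0.37157$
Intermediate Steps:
$\frac{209 - 439}{-247 - 372} = - \frac{230}{-619} = \left(-230\right) \left(- \frac{1}{619}\right) = \frac{230}{619}$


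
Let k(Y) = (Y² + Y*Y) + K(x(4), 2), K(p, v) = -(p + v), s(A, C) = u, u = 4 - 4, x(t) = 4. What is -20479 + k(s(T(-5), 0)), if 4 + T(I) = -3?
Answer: -20485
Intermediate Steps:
T(I) = -7 (T(I) = -4 - 3 = -7)
u = 0
s(A, C) = 0
K(p, v) = -p - v
k(Y) = -6 + 2*Y² (k(Y) = (Y² + Y*Y) + (-1*4 - 1*2) = (Y² + Y²) + (-4 - 2) = 2*Y² - 6 = -6 + 2*Y²)
-20479 + k(s(T(-5), 0)) = -20479 + (-6 + 2*0²) = -20479 + (-6 + 2*0) = -20479 + (-6 + 0) = -20479 - 6 = -20485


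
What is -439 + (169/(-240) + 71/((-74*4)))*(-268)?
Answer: -412919/2220 ≈ -186.00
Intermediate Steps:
-439 + (169/(-240) + 71/((-74*4)))*(-268) = -439 + (169*(-1/240) + 71/(-296))*(-268) = -439 + (-169/240 + 71*(-1/296))*(-268) = -439 + (-169/240 - 71/296)*(-268) = -439 - 8383/8880*(-268) = -439 + 561661/2220 = -412919/2220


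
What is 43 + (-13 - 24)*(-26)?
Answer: 1005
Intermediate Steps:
43 + (-13 - 24)*(-26) = 43 - 37*(-26) = 43 + 962 = 1005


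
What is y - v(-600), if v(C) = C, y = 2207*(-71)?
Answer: -156097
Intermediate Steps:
y = -156697
y - v(-600) = -156697 - 1*(-600) = -156697 + 600 = -156097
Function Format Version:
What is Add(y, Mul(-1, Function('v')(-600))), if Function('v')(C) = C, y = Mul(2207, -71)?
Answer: -156097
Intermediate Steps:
y = -156697
Add(y, Mul(-1, Function('v')(-600))) = Add(-156697, Mul(-1, -600)) = Add(-156697, 600) = -156097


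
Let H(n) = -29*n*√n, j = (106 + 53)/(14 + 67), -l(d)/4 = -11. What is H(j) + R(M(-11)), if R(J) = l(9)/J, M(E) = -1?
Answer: -44 - 1537*√159/243 ≈ -123.76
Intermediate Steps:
l(d) = 44 (l(d) = -4*(-11) = 44)
j = 53/27 (j = 159/81 = 159*(1/81) = 53/27 ≈ 1.9630)
H(n) = -29*n^(3/2)
R(J) = 44/J
H(j) + R(M(-11)) = -1537*√159/243 + 44/(-1) = -1537*√159/243 + 44*(-1) = -1537*√159/243 - 44 = -44 - 1537*√159/243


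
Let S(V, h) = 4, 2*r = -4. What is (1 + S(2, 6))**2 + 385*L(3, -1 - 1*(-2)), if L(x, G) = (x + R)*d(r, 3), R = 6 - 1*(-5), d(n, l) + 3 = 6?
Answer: 16195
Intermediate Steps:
r = -2 (r = (1/2)*(-4) = -2)
d(n, l) = 3 (d(n, l) = -3 + 6 = 3)
R = 11 (R = 6 + 5 = 11)
L(x, G) = 33 + 3*x (L(x, G) = (x + 11)*3 = (11 + x)*3 = 33 + 3*x)
(1 + S(2, 6))**2 + 385*L(3, -1 - 1*(-2)) = (1 + 4)**2 + 385*(33 + 3*3) = 5**2 + 385*(33 + 9) = 25 + 385*42 = 25 + 16170 = 16195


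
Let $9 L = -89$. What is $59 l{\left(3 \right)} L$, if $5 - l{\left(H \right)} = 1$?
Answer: $- \frac{21004}{9} \approx -2333.8$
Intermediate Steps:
$L = - \frac{89}{9}$ ($L = \frac{1}{9} \left(-89\right) = - \frac{89}{9} \approx -9.8889$)
$l{\left(H \right)} = 4$ ($l{\left(H \right)} = 5 - 1 = 4$)
$59 l{\left(3 \right)} L = 59 \cdot 4 \left(- \frac{89}{9}\right) = 236 \left(- \frac{89}{9}\right) = - \frac{21004}{9}$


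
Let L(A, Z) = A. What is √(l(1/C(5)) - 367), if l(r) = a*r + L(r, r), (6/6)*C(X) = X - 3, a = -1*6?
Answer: I*√1478/2 ≈ 19.222*I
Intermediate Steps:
a = -6
C(X) = -3 + X (C(X) = X - 3 = -3 + X)
l(r) = -5*r (l(r) = -6*r + r = -5*r)
√(l(1/C(5)) - 367) = √(-5/(-3 + 5) - 367) = √(-5/2 - 367) = √(-739/2) = I*√1478/2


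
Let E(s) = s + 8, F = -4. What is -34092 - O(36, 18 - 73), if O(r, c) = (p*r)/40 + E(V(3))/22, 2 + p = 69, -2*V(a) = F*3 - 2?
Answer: -1878414/55 ≈ -34153.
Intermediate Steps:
V(a) = 7 (V(a) = -(-4*3 - 2)/2 = -(-12 - 2)/2 = -½*(-14) = 7)
p = 67 (p = -2 + 69 = 67)
E(s) = 8 + s
O(r, c) = 15/22 + 67*r/40 (O(r, c) = (67*r)/40 + (8 + 7)/22 = (67*r)*(1/40) + 15*(1/22) = 67*r/40 + 15/22 = 15/22 + 67*r/40)
-34092 - O(36, 18 - 73) = -34092 - (15/22 + (67/40)*36) = -34092 - (15/22 + 603/10) = -34092 - 1*3354/55 = -34092 - 3354/55 = -1878414/55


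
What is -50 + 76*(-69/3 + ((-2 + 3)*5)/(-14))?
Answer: -12776/7 ≈ -1825.1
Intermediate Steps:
-50 + 76*(-69/3 + ((-2 + 3)*5)/(-14)) = -50 + 76*(-69*1/3 + (1*5)*(-1/14)) = -50 + 76*(-23 + 5*(-1/14)) = -50 + 76*(-23 - 5/14) = -50 + 76*(-327/14) = -50 - 12426/7 = -12776/7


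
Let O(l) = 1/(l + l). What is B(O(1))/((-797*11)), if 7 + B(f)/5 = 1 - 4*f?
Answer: 40/8767 ≈ 0.0045626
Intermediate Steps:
O(l) = 1/(2*l)
B(f) = -30 - 20*f (B(f) = -35 + 5*(1 - 4*f) = -35 + (5 - 20*f) = -30 - 20*f)
B(O(1))/((-797*11)) = (-30 - 10/1)/((-797*11)) = (-30 - 10)/(-8767) = (-30 - 20*1/2)*(-1/8767) = (-30 - 10)*(-1/8767) = -40*(-1/8767) = 40/8767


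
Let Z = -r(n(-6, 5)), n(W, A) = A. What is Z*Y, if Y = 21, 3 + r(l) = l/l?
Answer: 42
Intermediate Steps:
r(l) = -2 (r(l) = -3 + l/l = -3 + 1 = -2)
Z = 2 (Z = -1*(-2) = 2)
Z*Y = 2*21 = 42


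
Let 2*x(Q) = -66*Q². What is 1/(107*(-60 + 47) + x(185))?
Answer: -1/1130816 ≈ -8.8432e-7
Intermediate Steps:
x(Q) = -33*Q² (x(Q) = (-66*Q²)/2 = -33*Q²)
1/(107*(-60 + 47) + x(185)) = 1/(107*(-60 + 47) - 33*185²) = 1/(107*(-13) - 33*34225) = 1/(-1391 - 1129425) = 1/(-1130816) = -1/1130816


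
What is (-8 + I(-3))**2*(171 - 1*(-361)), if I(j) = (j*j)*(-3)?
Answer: 651700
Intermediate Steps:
I(j) = -3*j**2 (I(j) = j**2*(-3) = -3*j**2)
(-8 + I(-3))**2*(171 - 1*(-361)) = (-8 - 3*(-3)**2)**2*(171 - 1*(-361)) = (-8 - 3*9)**2*(171 + 361) = (-8 - 27)**2*532 = (-35)**2*532 = 1225*532 = 651700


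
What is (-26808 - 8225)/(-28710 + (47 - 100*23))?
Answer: 35033/30963 ≈ 1.1314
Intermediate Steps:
(-26808 - 8225)/(-28710 + (47 - 100*23)) = -35033/(-28710 + (47 - 2300)) = -35033/(-28710 - 2253) = -35033/(-30963) = -35033*(-1/30963) = 35033/30963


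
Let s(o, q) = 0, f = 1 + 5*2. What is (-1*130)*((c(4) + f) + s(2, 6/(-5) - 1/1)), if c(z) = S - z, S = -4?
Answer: -390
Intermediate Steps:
c(z) = -4 - z
f = 11 (f = 1 + 10 = 11)
(-1*130)*((c(4) + f) + s(2, 6/(-5) - 1/1)) = (-1*130)*(((-4 - 1*4) + 11) + 0) = -130*(((-4 - 4) + 11) + 0) = -130*((-8 + 11) + 0) = -130*(3 + 0) = -130*3 = -390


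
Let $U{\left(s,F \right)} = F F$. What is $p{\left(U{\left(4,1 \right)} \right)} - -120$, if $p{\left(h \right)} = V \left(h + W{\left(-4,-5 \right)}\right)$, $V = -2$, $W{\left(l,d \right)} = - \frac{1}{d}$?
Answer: $\frac{588}{5} \approx 117.6$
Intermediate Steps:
$U{\left(s,F \right)} = F^{2}$
$p{\left(h \right)} = - \frac{2}{5} - 2 h$ ($p{\left(h \right)} = - 2 \left(h - \frac{1}{-5}\right) = - 2 \left(h - - \frac{1}{5}\right) = - 2 \left(h + \frac{1}{5}\right) = - 2 \left(\frac{1}{5} + h\right) = - \frac{2}{5} - 2 h$)
$p{\left(U{\left(4,1 \right)} \right)} - -120 = \left(- \frac{2}{5} - 2 \cdot 1^{2}\right) - -120 = \left(- \frac{2}{5} - 2\right) + 120 = - \frac{12}{5} + 120 = \frac{588}{5}$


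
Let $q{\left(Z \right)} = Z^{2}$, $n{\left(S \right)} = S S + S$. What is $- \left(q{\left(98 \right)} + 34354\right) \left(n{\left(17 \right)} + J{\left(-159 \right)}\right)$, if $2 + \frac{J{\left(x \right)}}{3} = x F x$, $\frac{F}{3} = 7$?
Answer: $-70025225874$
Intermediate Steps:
$F = 21$ ($F = 3 \cdot 7 = 21$)
$n{\left(S \right)} = S + S^{2}$ ($n{\left(S \right)} = S^{2} + S = S + S^{2}$)
$J{\left(x \right)} = -6 + 63 x^{2}$ ($J{\left(x \right)} = -6 + 3 x 21 x = -6 + 3 \cdot 21 x x = -6 + 3 \cdot 21 x^{2} = -6 + 63 x^{2}$)
$- \left(q{\left(98 \right)} + 34354\right) \left(n{\left(17 \right)} + J{\left(-159 \right)}\right) = - \left(98^{2} + 34354\right) \left(17 \left(1 + 17\right) - \left(6 - 63 \left(-159\right)^{2}\right)\right) = - \left(9604 + 34354\right) \left(17 \cdot 18 + \left(-6 + 63 \cdot 25281\right)\right) = - 43958 \left(306 + \left(-6 + 1592703\right)\right) = - 43958 \left(306 + 1592697\right) = - 43958 \cdot 1593003 = \left(-1\right) 70025225874 = -70025225874$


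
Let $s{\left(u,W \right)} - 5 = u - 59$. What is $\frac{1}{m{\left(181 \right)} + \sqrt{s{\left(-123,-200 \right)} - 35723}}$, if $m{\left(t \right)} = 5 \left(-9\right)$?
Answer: $- \frac{9}{7585} - \frac{2 i \sqrt{359}}{7585} \approx -0.0011866 - 0.004996 i$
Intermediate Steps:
$s{\left(u,W \right)} = -54 + u$ ($s{\left(u,W \right)} = 5 + \left(u - 59\right) = 5 + \left(-59 + u\right) = -54 + u$)
$m{\left(t \right)} = -45$
$\frac{1}{m{\left(181 \right)} + \sqrt{s{\left(-123,-200 \right)} - 35723}} = \frac{1}{-45 + \sqrt{\left(-54 - 123\right) - 35723}} = \frac{1}{-45 + \sqrt{-177 - 35723}} = \frac{1}{-45 + \sqrt{-35900}} = \frac{1}{-45 + 10 i \sqrt{359}}$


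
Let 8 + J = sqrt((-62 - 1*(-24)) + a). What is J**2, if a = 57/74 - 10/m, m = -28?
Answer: 7026/259 - 80*I*sqrt(98938)/259 ≈ 27.127 - 97.156*I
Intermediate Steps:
a = 292/259 (a = 57/74 - 10/(-28) = 57*(1/74) - 10*(-1/28) = 57/74 + 5/14 = 292/259 ≈ 1.1274)
J = -8 + 5*I*sqrt(98938)/259 (J = -8 + sqrt((-62 - 1*(-24)) + 292/259) = -8 + sqrt((-62 + 24) + 292/259) = -8 + sqrt(-38 + 292/259) = -8 + sqrt(-9550/259) = -8 + 5*I*sqrt(98938)/259 ≈ -8.0 + 6.0723*I)
J**2 = (-8 + 5*I*sqrt(98938)/259)**2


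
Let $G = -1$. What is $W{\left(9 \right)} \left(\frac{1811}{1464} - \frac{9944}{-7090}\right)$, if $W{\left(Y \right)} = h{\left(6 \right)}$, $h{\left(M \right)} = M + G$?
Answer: $\frac{13699003}{1037976} \approx 13.198$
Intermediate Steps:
$h{\left(M \right)} = -1 + M$ ($h{\left(M \right)} = M - 1 = -1 + M$)
$W{\left(Y \right)} = 5$ ($W{\left(Y \right)} = -1 + 6 = 5$)
$W{\left(9 \right)} \left(\frac{1811}{1464} - \frac{9944}{-7090}\right) = 5 \left(\frac{1811}{1464} - \frac{9944}{-7090}\right) = 5 \left(1811 \cdot \frac{1}{1464} - - \frac{4972}{3545}\right) = 5 \left(\frac{1811}{1464} + \frac{4972}{3545}\right) = 5 \cdot \frac{13699003}{5189880} = \frac{13699003}{1037976}$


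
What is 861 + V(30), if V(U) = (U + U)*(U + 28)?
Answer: 4341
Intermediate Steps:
V(U) = 2*U*(28 + U) (V(U) = (2*U)*(28 + U) = 2*U*(28 + U))
861 + V(30) = 861 + 2*30*(28 + 30) = 861 + 2*30*58 = 861 + 3480 = 4341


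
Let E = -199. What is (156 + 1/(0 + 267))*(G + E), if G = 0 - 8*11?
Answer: -11954411/267 ≈ -44773.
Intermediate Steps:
G = -88 (G = 0 - 88 = -88)
(156 + 1/(0 + 267))*(G + E) = (156 + 1/(0 + 267))*(-88 - 199) = (156 + 1/267)*(-287) = (41653/267)*(-287) = -11954411/267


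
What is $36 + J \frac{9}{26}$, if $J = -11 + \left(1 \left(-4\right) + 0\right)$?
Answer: $\frac{801}{26} \approx 30.808$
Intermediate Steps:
$J = -15$ ($J = -11 + \left(-4 + 0\right) = -11 - 4 = -15$)
$36 + J \frac{9}{26} = 36 - 15 \cdot \frac{9}{26} = 36 - 15 \cdot 9 \cdot \frac{1}{26} = 36 - \frac{135}{26} = \frac{801}{26}$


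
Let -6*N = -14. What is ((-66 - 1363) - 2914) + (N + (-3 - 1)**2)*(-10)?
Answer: -13579/3 ≈ -4526.3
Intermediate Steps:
N = 7/3 (N = -1/6*(-14) = 7/3 ≈ 2.3333)
((-66 - 1363) - 2914) + (N + (-3 - 1)**2)*(-10) = ((-66 - 1363) - 2914) + (7/3 + (-3 - 1)**2)*(-10) = (-1429 - 2914) + (7/3 + (-4)**2)*(-10) = -4343 + (7/3 + 16)*(-10) = -4343 + (55/3)*(-10) = -4343 - 550/3 = -13579/3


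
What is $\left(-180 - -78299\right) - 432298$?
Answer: $-354179$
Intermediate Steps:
$\left(-180 - -78299\right) - 432298 = \left(-180 + 78299\right) - 432298 = 78119 - 432298 = -354179$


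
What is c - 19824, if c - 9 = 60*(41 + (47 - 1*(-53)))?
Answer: -11355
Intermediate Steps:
c = 8469 (c = 9 + 60*(41 + (47 - 1*(-53))) = 9 + 60*(41 + (47 + 53)) = 9 + 60*(41 + 100) = 9 + 60*141 = 9 + 8460 = 8469)
c - 19824 = 8469 - 19824 = -11355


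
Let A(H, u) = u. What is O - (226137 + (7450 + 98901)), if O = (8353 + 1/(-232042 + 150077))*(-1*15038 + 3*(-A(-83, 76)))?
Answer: -10479174908224/81965 ≈ -1.2785e+8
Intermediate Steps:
O = -10451922529304/81965 (O = (8353 + 1/(-232042 + 150077))*(-1*15038 + 3*(-1*76)) = (8353 + 1/(-81965))*(-15038 + 3*(-76)) = (8353 - 1/81965)*(-15038 - 228) = (684653644/81965)*(-15266) = -10451922529304/81965 ≈ -1.2752e+8)
O - (226137 + (7450 + 98901)) = -10451922529304/81965 - (226137 + (7450 + 98901)) = -10451922529304/81965 - (226137 + 106351) = -10451922529304/81965 - 1*332488 = -10451922529304/81965 - 332488 = -10479174908224/81965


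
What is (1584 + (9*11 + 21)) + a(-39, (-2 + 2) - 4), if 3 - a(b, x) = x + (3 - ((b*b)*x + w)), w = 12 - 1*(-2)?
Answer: -4362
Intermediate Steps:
w = 14 (w = 12 + 2 = 14)
a(b, x) = 14 - x + x*b**2 (a(b, x) = 3 - (x + (3 - ((b*b)*x + 14))) = 3 - (x + (3 - (b**2*x + 14))) = 3 - (x + (3 - (x*b**2 + 14))) = 3 - (x + (3 - (14 + x*b**2))) = 3 - (x + (3 + (-14 - x*b**2))) = 3 - (x + (-11 - x*b**2)) = 3 - (-11 + x - x*b**2) = 3 + (11 - x + x*b**2) = 14 - x + x*b**2)
(1584 + (9*11 + 21)) + a(-39, (-2 + 2) - 4) = (1584 + (9*11 + 21)) + (14 - ((-2 + 2) - 4) + ((-2 + 2) - 4)*(-39)**2) = (1584 + (99 + 21)) + (14 - (0 - 4) + (0 - 4)*1521) = (1584 + 120) + (14 - 1*(-4) - 4*1521) = 1704 + (14 + 4 - 6084) = 1704 - 6066 = -4362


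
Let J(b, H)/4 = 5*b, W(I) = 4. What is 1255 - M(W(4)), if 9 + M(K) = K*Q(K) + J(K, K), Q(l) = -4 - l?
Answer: 1216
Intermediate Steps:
J(b, H) = 20*b (J(b, H) = 4*(5*b) = 20*b)
M(K) = -9 + 20*K + K*(-4 - K) (M(K) = -9 + (K*(-4 - K) + 20*K) = -9 + (20*K + K*(-4 - K)) = -9 + 20*K + K*(-4 - K))
1255 - M(W(4)) = 1255 - (-9 - 1*4² + 16*4) = 1255 - (-9 - 1*16 + 64) = 1255 - (-9 - 16 + 64) = 1255 - 1*39 = 1255 - 39 = 1216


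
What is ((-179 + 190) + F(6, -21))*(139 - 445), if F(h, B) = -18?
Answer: 2142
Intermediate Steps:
((-179 + 190) + F(6, -21))*(139 - 445) = ((-179 + 190) - 18)*(139 - 445) = (11 - 18)*(-306) = -7*(-306) = 2142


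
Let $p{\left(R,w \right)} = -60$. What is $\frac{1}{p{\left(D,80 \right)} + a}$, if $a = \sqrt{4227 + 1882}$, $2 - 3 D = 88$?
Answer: $\frac{60}{2509} + \frac{\sqrt{6109}}{2509} \approx 0.055066$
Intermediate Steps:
$D = - \frac{86}{3}$ ($D = \frac{2}{3} - \frac{88}{3} = - \frac{86}{3} \approx -28.667$)
$a = \sqrt{6109} \approx 78.16$
$\frac{1}{p{\left(D,80 \right)} + a} = \frac{1}{-60 + \sqrt{6109}}$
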